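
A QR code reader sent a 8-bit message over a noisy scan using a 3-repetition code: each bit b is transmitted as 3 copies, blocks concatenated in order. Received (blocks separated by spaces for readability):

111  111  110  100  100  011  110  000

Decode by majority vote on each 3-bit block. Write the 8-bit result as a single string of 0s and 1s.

11100110

Block 1 (111): 3 ones → 1
Block 2 (111): 3 ones → 1
Block 3 (110): 2 ones → 1
Block 4 (100): 1 one → 0
Block 5 (100): 1 one → 0
Block 6 (011): 2 ones → 1
Block 7 (110): 2 ones → 1
Block 8 (000): 0 ones → 0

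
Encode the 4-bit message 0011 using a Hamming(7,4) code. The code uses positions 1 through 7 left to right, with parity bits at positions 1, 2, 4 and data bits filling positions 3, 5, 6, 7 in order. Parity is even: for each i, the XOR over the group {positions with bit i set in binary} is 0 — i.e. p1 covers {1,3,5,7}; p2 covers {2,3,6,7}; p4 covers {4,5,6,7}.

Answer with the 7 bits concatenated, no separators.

1000011

Place data at non-parity positions: p1 p2 0 p4 0 1 1
p1 (pos 1,3,5,7): XOR of data positions = 0⊕0⊕1 = 1
p2 (pos 2,3,6,7): XOR of data positions = 0⊕1⊕1 = 0
p4 (pos 4,5,6,7): XOR of data positions = 0⊕1⊕1 = 0
Codeword: 1000011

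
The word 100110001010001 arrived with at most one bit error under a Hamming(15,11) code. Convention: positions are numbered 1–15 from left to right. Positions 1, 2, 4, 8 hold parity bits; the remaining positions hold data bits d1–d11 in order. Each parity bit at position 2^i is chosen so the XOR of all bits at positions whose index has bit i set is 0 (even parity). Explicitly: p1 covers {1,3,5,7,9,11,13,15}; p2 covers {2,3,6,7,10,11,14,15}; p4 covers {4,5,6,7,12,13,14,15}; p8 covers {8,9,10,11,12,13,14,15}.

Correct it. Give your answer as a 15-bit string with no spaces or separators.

s1 (pos 1,3,5,7,9,11,13,15): 1⊕0⊕1⊕0⊕1⊕1⊕0⊕1 = 1
s2 (pos 2,3,6,7,10,11,14,15): 0⊕0⊕0⊕0⊕0⊕1⊕0⊕1 = 0
s4 (pos 4,5,6,7,12,13,14,15): 1⊕1⊕0⊕0⊕0⊕0⊕0⊕1 = 1
s8 (pos 8,9,10,11,12,13,14,15): 0⊕1⊕0⊕1⊕0⊕0⊕0⊕1 = 1
Syndrome s8…s1 = 1101 → error at position 13.
Flip position 13: 100110001010001 → 100110001010101

100110001010101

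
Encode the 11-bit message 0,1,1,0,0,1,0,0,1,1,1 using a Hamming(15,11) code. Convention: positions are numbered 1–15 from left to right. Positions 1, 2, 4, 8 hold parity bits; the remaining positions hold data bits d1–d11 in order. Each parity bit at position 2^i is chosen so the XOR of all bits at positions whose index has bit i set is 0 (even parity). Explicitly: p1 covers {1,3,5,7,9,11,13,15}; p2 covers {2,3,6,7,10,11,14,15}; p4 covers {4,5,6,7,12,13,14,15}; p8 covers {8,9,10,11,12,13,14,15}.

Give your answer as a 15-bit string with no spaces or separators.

100111000100111

Place data at non-parity positions: p1 p2 0 p4 1 1 0 p8 0 1 0 0 1 1 1
p1 (pos 1,3,5,7,9,11,13,15): XOR of data positions = 0⊕1⊕0⊕0⊕0⊕1⊕1 = 1
p2 (pos 2,3,6,7,10,11,14,15): XOR of data positions = 0⊕1⊕0⊕1⊕0⊕1⊕1 = 0
p4 (pos 4,5,6,7,12,13,14,15): XOR of data positions = 1⊕1⊕0⊕0⊕1⊕1⊕1 = 1
p8 (pos 8,9,10,11,12,13,14,15): XOR of data positions = 0⊕1⊕0⊕0⊕1⊕1⊕1 = 0
Codeword: 100111000100111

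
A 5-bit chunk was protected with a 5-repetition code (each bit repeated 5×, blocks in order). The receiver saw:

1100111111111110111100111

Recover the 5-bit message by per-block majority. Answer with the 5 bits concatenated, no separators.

Block 1 (11001): 3 ones → 1
Block 2 (11111): 5 ones → 1
Block 3 (11111): 5 ones → 1
Block 4 (01111): 4 ones → 1
Block 5 (00111): 3 ones → 1

11111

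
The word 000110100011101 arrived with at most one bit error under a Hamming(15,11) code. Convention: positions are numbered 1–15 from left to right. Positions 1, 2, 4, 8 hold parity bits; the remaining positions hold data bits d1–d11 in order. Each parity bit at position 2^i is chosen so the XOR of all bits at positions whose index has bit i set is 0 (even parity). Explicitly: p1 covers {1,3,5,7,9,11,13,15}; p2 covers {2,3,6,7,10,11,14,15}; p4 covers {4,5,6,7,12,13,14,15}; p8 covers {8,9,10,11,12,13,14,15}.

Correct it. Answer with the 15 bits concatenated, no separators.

001110100011101

s1 (pos 1,3,5,7,9,11,13,15): 0⊕0⊕1⊕1⊕0⊕1⊕1⊕1 = 1
s2 (pos 2,3,6,7,10,11,14,15): 0⊕0⊕0⊕1⊕0⊕1⊕0⊕1 = 1
s4 (pos 4,5,6,7,12,13,14,15): 1⊕1⊕0⊕1⊕1⊕1⊕0⊕1 = 0
s8 (pos 8,9,10,11,12,13,14,15): 0⊕0⊕0⊕1⊕1⊕1⊕0⊕1 = 0
Syndrome s8…s1 = 0011 → error at position 3.
Flip position 3: 000110100011101 → 001110100011101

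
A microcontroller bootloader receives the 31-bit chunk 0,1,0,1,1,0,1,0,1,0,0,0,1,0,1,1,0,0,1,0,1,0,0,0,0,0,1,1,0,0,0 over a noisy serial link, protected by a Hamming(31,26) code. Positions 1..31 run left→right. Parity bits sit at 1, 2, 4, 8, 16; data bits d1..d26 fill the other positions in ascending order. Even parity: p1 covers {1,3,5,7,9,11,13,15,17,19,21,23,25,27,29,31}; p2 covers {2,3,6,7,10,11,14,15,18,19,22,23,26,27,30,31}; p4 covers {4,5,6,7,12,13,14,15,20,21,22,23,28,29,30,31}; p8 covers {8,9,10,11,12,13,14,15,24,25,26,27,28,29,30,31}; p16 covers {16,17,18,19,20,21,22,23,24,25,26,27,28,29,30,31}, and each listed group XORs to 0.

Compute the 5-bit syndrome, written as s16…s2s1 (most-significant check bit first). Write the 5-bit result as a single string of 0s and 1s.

11110

s1 (pos 1,3,5,7,9,11,13,15,17,19,21,23,25,27,29,31): 0⊕0⊕1⊕1⊕1⊕0⊕1⊕1⊕0⊕1⊕1⊕0⊕0⊕1⊕0⊕0 = 0
s2 (pos 2,3,6,7,10,11,14,15,18,19,22,23,26,27,30,31): 1⊕0⊕0⊕1⊕0⊕0⊕0⊕1⊕0⊕1⊕0⊕0⊕0⊕1⊕0⊕0 = 1
s4 (pos 4,5,6,7,12,13,14,15,20,21,22,23,28,29,30,31): 1⊕1⊕0⊕1⊕0⊕1⊕0⊕1⊕0⊕1⊕0⊕0⊕1⊕0⊕0⊕0 = 1
s8 (pos 8,9,10,11,12,13,14,15,24,25,26,27,28,29,30,31): 0⊕1⊕0⊕0⊕0⊕1⊕0⊕1⊕0⊕0⊕0⊕1⊕1⊕0⊕0⊕0 = 1
s16 (pos 16,17,18,19,20,21,22,23,24,25,26,27,28,29,30,31): 1⊕0⊕0⊕1⊕0⊕1⊕0⊕0⊕0⊕0⊕0⊕1⊕1⊕0⊕0⊕0 = 1
Syndrome s16…s1 = 11110 → error at position 30.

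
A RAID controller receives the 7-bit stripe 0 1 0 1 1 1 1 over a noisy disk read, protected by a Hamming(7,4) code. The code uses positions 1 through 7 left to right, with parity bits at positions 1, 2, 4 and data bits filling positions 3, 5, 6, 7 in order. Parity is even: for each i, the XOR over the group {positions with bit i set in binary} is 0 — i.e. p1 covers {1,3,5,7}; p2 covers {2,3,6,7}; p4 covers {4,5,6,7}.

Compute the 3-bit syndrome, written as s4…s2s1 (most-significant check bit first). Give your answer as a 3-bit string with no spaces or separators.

010

s1 (pos 1,3,5,7): 0⊕0⊕1⊕1 = 0
s2 (pos 2,3,6,7): 1⊕0⊕1⊕1 = 1
s4 (pos 4,5,6,7): 1⊕1⊕1⊕1 = 0
Syndrome s4…s1 = 010 → error at position 2.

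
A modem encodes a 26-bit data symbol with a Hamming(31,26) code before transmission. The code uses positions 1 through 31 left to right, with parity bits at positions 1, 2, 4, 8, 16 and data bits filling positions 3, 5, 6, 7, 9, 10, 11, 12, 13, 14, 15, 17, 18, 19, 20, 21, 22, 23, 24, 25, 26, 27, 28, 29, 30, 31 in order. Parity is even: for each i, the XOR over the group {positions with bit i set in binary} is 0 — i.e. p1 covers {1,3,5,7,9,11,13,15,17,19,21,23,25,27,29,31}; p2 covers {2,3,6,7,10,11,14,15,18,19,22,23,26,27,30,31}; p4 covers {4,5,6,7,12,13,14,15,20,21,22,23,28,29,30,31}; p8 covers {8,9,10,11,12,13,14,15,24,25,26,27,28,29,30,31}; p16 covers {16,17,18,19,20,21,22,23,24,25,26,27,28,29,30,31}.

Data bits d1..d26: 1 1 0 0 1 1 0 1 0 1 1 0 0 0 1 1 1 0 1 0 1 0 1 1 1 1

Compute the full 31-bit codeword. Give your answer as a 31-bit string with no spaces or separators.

1011100111010111000111010101111

Place data at non-parity positions: p1 p2 1 p4 1 0 0 p8 1 1 0 1 0 1 1 p16 0 0 0 1 1 1 0 1 0 1 0 1 1 1 1
p1 (pos 1,3,5,7,9,11,13,15,17,19,21,23,25,27,29,31): XOR of data positions = 1⊕1⊕0⊕1⊕0⊕0⊕1⊕0⊕0⊕1⊕0⊕0⊕0⊕1⊕1 = 1
p2 (pos 2,3,6,7,10,11,14,15,18,19,22,23,26,27,30,31): XOR of data positions = 1⊕0⊕0⊕1⊕0⊕1⊕1⊕0⊕0⊕1⊕0⊕1⊕0⊕1⊕1 = 0
p4 (pos 4,5,6,7,12,13,14,15,20,21,22,23,28,29,30,31): XOR of data positions = 1⊕0⊕0⊕1⊕0⊕1⊕1⊕1⊕1⊕1⊕0⊕1⊕1⊕1⊕1 = 1
p8 (pos 8,9,10,11,12,13,14,15,24,25,26,27,28,29,30,31): XOR of data positions = 1⊕1⊕0⊕1⊕0⊕1⊕1⊕1⊕0⊕1⊕0⊕1⊕1⊕1⊕1 = 1
p16 (pos 16,17,18,19,20,21,22,23,24,25,26,27,28,29,30,31): XOR of data positions = 0⊕0⊕0⊕1⊕1⊕1⊕0⊕1⊕0⊕1⊕0⊕1⊕1⊕1⊕1 = 1
Codeword: 1011100111010111000111010101111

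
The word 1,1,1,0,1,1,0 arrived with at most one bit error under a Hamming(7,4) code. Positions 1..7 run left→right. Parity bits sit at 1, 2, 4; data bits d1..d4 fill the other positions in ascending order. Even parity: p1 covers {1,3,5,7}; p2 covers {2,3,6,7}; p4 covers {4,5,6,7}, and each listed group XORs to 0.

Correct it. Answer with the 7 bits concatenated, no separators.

1100110

s1 (pos 1,3,5,7): 1⊕1⊕1⊕0 = 1
s2 (pos 2,3,6,7): 1⊕1⊕1⊕0 = 1
s4 (pos 4,5,6,7): 0⊕1⊕1⊕0 = 0
Syndrome s4…s1 = 011 → error at position 3.
Flip position 3: 1110110 → 1100110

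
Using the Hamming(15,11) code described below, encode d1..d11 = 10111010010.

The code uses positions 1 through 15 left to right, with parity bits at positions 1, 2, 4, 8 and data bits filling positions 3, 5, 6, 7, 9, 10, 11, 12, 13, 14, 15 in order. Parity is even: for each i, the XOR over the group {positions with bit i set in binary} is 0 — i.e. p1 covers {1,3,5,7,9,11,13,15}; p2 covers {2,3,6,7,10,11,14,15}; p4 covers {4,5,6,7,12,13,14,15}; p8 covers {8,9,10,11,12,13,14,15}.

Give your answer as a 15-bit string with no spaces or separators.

Place data at non-parity positions: p1 p2 1 p4 0 1 1 p8 1 0 1 0 0 1 0
p1 (pos 1,3,5,7,9,11,13,15): XOR of data positions = 1⊕0⊕1⊕1⊕1⊕0⊕0 = 0
p2 (pos 2,3,6,7,10,11,14,15): XOR of data positions = 1⊕1⊕1⊕0⊕1⊕1⊕0 = 1
p4 (pos 4,5,6,7,12,13,14,15): XOR of data positions = 0⊕1⊕1⊕0⊕0⊕1⊕0 = 1
p8 (pos 8,9,10,11,12,13,14,15): XOR of data positions = 1⊕0⊕1⊕0⊕0⊕1⊕0 = 1
Codeword: 011101111010010

011101111010010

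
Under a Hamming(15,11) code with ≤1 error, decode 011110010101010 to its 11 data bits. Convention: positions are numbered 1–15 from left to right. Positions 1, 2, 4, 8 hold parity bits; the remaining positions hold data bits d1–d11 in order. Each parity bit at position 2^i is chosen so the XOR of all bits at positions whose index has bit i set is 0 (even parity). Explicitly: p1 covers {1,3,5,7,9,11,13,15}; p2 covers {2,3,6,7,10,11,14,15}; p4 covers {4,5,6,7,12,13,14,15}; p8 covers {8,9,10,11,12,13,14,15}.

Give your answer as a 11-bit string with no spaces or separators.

11000101010

s1 (pos 1,3,5,7,9,11,13,15): 0⊕1⊕1⊕0⊕0⊕0⊕0⊕0 = 0
s2 (pos 2,3,6,7,10,11,14,15): 1⊕1⊕0⊕0⊕1⊕0⊕1⊕0 = 0
s4 (pos 4,5,6,7,12,13,14,15): 1⊕1⊕0⊕0⊕1⊕0⊕1⊕0 = 0
s8 (pos 8,9,10,11,12,13,14,15): 1⊕0⊕1⊕0⊕1⊕0⊕1⊕0 = 0
Syndrome s8…s1 = 0000 → no error.
Read data bits from positions 3,5,6,7,9,10,11,12,13,14,15: 11000101010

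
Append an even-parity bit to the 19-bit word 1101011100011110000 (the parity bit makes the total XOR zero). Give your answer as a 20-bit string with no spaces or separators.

XOR of the 19 data bits: 1⊕1⊕0⊕1⊕0⊕1⊕1⊕1⊕0⊕0⊕0⊕1⊕1⊕1⊕1⊕0⊕0⊕0⊕0 = 0
Parity bit = 0 (so all 20 bits XOR to 0).

11010111000111100000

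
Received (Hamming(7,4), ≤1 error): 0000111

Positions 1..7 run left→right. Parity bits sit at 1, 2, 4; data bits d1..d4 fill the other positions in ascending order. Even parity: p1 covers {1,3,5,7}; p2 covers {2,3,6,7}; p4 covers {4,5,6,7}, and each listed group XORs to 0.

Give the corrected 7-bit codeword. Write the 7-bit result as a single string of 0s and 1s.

0001111

s1 (pos 1,3,5,7): 0⊕0⊕1⊕1 = 0
s2 (pos 2,3,6,7): 0⊕0⊕1⊕1 = 0
s4 (pos 4,5,6,7): 0⊕1⊕1⊕1 = 1
Syndrome s4…s1 = 100 → error at position 4.
Flip position 4: 0000111 → 0001111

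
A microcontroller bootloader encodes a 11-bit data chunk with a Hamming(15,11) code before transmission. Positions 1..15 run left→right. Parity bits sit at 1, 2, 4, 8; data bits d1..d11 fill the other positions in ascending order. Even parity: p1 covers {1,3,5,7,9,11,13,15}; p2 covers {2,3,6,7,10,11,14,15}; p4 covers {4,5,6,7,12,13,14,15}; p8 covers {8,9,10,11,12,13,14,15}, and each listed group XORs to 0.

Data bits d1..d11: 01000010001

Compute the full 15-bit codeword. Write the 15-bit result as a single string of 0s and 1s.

Place data at non-parity positions: p1 p2 0 p4 1 0 0 p8 0 0 1 0 0 0 1
p1 (pos 1,3,5,7,9,11,13,15): XOR of data positions = 0⊕1⊕0⊕0⊕1⊕0⊕1 = 1
p2 (pos 2,3,6,7,10,11,14,15): XOR of data positions = 0⊕0⊕0⊕0⊕1⊕0⊕1 = 0
p4 (pos 4,5,6,7,12,13,14,15): XOR of data positions = 1⊕0⊕0⊕0⊕0⊕0⊕1 = 0
p8 (pos 8,9,10,11,12,13,14,15): XOR of data positions = 0⊕0⊕1⊕0⊕0⊕0⊕1 = 0
Codeword: 100010000010001

100010000010001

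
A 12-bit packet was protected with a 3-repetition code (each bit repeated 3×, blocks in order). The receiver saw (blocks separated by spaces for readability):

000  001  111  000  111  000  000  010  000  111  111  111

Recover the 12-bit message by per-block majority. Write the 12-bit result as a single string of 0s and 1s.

Block 1 (000): 0 ones → 0
Block 2 (001): 1 one → 0
Block 3 (111): 3 ones → 1
Block 4 (000): 0 ones → 0
Block 5 (111): 3 ones → 1
Block 6 (000): 0 ones → 0
Block 7 (000): 0 ones → 0
Block 8 (010): 1 one → 0
Block 9 (000): 0 ones → 0
Block 10 (111): 3 ones → 1
Block 11 (111): 3 ones → 1
Block 12 (111): 3 ones → 1

001010000111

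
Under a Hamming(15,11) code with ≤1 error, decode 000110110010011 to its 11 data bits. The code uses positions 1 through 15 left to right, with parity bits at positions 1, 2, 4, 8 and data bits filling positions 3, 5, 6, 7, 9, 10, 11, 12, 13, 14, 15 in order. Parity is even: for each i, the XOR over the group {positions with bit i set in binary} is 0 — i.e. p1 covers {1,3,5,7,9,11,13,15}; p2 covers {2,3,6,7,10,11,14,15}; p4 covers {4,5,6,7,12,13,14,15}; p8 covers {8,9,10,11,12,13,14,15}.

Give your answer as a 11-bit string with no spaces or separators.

s1 (pos 1,3,5,7,9,11,13,15): 0⊕0⊕1⊕1⊕0⊕1⊕0⊕1 = 0
s2 (pos 2,3,6,7,10,11,14,15): 0⊕0⊕0⊕1⊕0⊕1⊕1⊕1 = 0
s4 (pos 4,5,6,7,12,13,14,15): 1⊕1⊕0⊕1⊕0⊕0⊕1⊕1 = 1
s8 (pos 8,9,10,11,12,13,14,15): 1⊕0⊕0⊕1⊕0⊕0⊕1⊕1 = 0
Syndrome s8…s1 = 0100 → error at position 4.
Flip position 4: 000110110010011 → 000010110010011
Read data bits from positions 3,5,6,7,9,10,11,12,13,14,15: 01010010011

01010010011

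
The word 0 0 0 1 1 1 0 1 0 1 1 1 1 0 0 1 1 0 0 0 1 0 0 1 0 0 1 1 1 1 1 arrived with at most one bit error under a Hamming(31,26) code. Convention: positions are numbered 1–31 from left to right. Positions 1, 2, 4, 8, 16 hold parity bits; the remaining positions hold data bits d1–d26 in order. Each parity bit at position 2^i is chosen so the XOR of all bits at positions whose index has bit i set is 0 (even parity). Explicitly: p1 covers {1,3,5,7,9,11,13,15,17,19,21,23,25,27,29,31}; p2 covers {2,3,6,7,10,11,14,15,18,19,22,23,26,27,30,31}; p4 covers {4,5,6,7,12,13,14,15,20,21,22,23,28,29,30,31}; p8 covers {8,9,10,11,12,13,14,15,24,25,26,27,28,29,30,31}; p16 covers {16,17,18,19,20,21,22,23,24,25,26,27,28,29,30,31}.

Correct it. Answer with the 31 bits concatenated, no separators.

s1 (pos 1,3,5,7,9,11,13,15,17,19,21,23,25,27,29,31): 0⊕0⊕1⊕0⊕0⊕1⊕1⊕0⊕1⊕0⊕1⊕0⊕0⊕1⊕1⊕1 = 0
s2 (pos 2,3,6,7,10,11,14,15,18,19,22,23,26,27,30,31): 0⊕0⊕1⊕0⊕1⊕1⊕0⊕0⊕0⊕0⊕0⊕0⊕0⊕1⊕1⊕1 = 0
s4 (pos 4,5,6,7,12,13,14,15,20,21,22,23,28,29,30,31): 1⊕1⊕1⊕0⊕1⊕1⊕0⊕0⊕0⊕1⊕0⊕0⊕1⊕1⊕1⊕1 = 0
s8 (pos 8,9,10,11,12,13,14,15,24,25,26,27,28,29,30,31): 1⊕0⊕1⊕1⊕1⊕1⊕0⊕0⊕1⊕0⊕0⊕1⊕1⊕1⊕1⊕1 = 1
s16 (pos 16,17,18,19,20,21,22,23,24,25,26,27,28,29,30,31): 1⊕1⊕0⊕0⊕0⊕1⊕0⊕0⊕1⊕0⊕0⊕1⊕1⊕1⊕1⊕1 = 1
Syndrome s16…s1 = 11000 → error at position 24.
Flip position 24: 0001110101111001100010010011111 → 0001110101111001100010000011111

0001110101111001100010000011111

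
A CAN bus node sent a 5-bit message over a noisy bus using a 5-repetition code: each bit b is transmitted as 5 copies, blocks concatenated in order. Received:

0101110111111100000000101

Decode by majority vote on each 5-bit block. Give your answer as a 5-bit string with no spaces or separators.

Block 1 (01011): 3 ones → 1
Block 2 (10111): 4 ones → 1
Block 3 (11110): 4 ones → 1
Block 4 (00000): 0 ones → 0
Block 5 (00101): 2 ones → 0

11100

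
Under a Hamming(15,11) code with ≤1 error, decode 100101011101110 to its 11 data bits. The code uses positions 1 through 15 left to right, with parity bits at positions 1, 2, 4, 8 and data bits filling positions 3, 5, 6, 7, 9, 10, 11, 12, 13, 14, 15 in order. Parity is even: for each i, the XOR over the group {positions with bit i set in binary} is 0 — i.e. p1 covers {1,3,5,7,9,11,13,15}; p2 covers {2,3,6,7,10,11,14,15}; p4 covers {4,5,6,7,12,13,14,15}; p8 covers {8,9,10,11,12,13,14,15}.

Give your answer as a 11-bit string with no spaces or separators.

s1 (pos 1,3,5,7,9,11,13,15): 1⊕0⊕0⊕0⊕1⊕0⊕1⊕0 = 1
s2 (pos 2,3,6,7,10,11,14,15): 0⊕0⊕1⊕0⊕1⊕0⊕1⊕0 = 1
s4 (pos 4,5,6,7,12,13,14,15): 1⊕0⊕1⊕0⊕1⊕1⊕1⊕0 = 1
s8 (pos 8,9,10,11,12,13,14,15): 1⊕1⊕1⊕0⊕1⊕1⊕1⊕0 = 0
Syndrome s8…s1 = 0111 → error at position 7.
Flip position 7: 100101011101110 → 100101111101110
Read data bits from positions 3,5,6,7,9,10,11,12,13,14,15: 00111101110

00111101110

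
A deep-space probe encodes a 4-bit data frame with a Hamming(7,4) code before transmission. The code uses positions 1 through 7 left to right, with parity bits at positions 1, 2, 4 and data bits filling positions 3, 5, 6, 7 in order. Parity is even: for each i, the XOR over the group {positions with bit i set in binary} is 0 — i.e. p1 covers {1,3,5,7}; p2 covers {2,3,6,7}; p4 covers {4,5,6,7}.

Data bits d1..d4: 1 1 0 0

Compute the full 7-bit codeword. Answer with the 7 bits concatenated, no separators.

0111100

Place data at non-parity positions: p1 p2 1 p4 1 0 0
p1 (pos 1,3,5,7): XOR of data positions = 1⊕1⊕0 = 0
p2 (pos 2,3,6,7): XOR of data positions = 1⊕0⊕0 = 1
p4 (pos 4,5,6,7): XOR of data positions = 1⊕0⊕0 = 1
Codeword: 0111100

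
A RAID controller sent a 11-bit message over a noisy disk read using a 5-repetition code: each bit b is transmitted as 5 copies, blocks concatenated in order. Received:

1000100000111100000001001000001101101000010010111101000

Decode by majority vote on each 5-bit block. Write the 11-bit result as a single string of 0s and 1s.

Block 1 (10001): 2 ones → 0
Block 2 (00000): 0 ones → 0
Block 3 (11110): 4 ones → 1
Block 4 (00000): 0 ones → 0
Block 5 (01001): 2 ones → 0
Block 6 (00000): 0 ones → 0
Block 7 (11011): 4 ones → 1
Block 8 (01000): 1 one → 0
Block 9 (01001): 2 ones → 0
Block 10 (01111): 4 ones → 1
Block 11 (01000): 1 one → 0

00100010010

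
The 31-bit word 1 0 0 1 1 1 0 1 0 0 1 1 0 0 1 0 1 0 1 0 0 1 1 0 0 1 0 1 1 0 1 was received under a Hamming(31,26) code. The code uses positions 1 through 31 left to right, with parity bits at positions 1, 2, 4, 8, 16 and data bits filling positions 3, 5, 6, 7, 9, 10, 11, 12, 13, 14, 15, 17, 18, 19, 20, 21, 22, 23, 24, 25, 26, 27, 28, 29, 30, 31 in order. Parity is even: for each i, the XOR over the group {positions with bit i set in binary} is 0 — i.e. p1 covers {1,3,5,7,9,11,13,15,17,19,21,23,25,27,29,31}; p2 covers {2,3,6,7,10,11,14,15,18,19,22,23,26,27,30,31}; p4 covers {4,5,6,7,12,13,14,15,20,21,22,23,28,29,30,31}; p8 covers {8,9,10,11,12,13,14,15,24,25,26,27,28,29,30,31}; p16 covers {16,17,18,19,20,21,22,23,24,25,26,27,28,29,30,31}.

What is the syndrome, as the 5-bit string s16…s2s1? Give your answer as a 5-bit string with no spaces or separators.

s1 (pos 1,3,5,7,9,11,13,15,17,19,21,23,25,27,29,31): 1⊕0⊕1⊕0⊕0⊕1⊕0⊕1⊕1⊕1⊕0⊕1⊕0⊕0⊕1⊕1 = 1
s2 (pos 2,3,6,7,10,11,14,15,18,19,22,23,26,27,30,31): 0⊕0⊕1⊕0⊕0⊕1⊕0⊕1⊕0⊕1⊕1⊕1⊕1⊕0⊕0⊕1 = 0
s4 (pos 4,5,6,7,12,13,14,15,20,21,22,23,28,29,30,31): 1⊕1⊕1⊕0⊕1⊕0⊕0⊕1⊕0⊕0⊕1⊕1⊕1⊕1⊕0⊕1 = 0
s8 (pos 8,9,10,11,12,13,14,15,24,25,26,27,28,29,30,31): 1⊕0⊕0⊕1⊕1⊕0⊕0⊕1⊕0⊕0⊕1⊕0⊕1⊕1⊕0⊕1 = 0
s16 (pos 16,17,18,19,20,21,22,23,24,25,26,27,28,29,30,31): 0⊕1⊕0⊕1⊕0⊕0⊕1⊕1⊕0⊕0⊕1⊕0⊕1⊕1⊕0⊕1 = 0
Syndrome s16…s1 = 00001 → error at position 1.

00001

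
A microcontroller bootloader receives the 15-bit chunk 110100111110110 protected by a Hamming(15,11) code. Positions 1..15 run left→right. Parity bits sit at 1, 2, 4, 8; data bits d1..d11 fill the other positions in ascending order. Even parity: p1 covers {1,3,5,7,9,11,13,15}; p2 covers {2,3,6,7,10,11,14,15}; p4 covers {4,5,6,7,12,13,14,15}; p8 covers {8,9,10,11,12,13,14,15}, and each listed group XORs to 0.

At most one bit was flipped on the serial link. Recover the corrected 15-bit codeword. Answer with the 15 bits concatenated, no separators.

s1 (pos 1,3,5,7,9,11,13,15): 1⊕0⊕0⊕1⊕1⊕1⊕1⊕0 = 1
s2 (pos 2,3,6,7,10,11,14,15): 1⊕0⊕0⊕1⊕1⊕1⊕1⊕0 = 1
s4 (pos 4,5,6,7,12,13,14,15): 1⊕0⊕0⊕1⊕0⊕1⊕1⊕0 = 0
s8 (pos 8,9,10,11,12,13,14,15): 1⊕1⊕1⊕1⊕0⊕1⊕1⊕0 = 0
Syndrome s8…s1 = 0011 → error at position 3.
Flip position 3: 110100111110110 → 111100111110110

111100111110110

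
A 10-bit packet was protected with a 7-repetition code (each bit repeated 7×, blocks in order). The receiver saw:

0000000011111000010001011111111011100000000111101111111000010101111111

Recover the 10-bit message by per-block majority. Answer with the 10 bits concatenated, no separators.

Block 1 (0000000): 0 ones → 0
Block 2 (0111110): 5 ones → 1
Block 3 (0001000): 1 one → 0
Block 4 (1011111): 6 ones → 1
Block 5 (1110111): 6 ones → 1
Block 6 (0000000): 0 ones → 0
Block 7 (0111101): 5 ones → 1
Block 8 (1111110): 6 ones → 1
Block 9 (0001010): 2 ones → 0
Block 10 (1111111): 7 ones → 1

0101101101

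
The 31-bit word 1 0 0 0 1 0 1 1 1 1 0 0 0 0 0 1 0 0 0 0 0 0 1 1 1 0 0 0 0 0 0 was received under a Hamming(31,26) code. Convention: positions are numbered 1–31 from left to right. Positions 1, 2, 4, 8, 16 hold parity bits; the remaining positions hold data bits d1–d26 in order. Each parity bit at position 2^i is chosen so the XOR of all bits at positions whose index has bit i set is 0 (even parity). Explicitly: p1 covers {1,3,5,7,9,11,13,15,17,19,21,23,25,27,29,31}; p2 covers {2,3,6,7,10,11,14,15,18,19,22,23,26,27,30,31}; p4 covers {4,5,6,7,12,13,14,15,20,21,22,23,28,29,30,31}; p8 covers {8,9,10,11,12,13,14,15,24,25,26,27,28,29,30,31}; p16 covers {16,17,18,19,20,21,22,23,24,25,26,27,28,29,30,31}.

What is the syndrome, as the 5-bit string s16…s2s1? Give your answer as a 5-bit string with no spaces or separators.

s1 (pos 1,3,5,7,9,11,13,15,17,19,21,23,25,27,29,31): 1⊕0⊕1⊕1⊕1⊕0⊕0⊕0⊕0⊕0⊕0⊕1⊕1⊕0⊕0⊕0 = 0
s2 (pos 2,3,6,7,10,11,14,15,18,19,22,23,26,27,30,31): 0⊕0⊕0⊕1⊕1⊕0⊕0⊕0⊕0⊕0⊕0⊕1⊕0⊕0⊕0⊕0 = 1
s4 (pos 4,5,6,7,12,13,14,15,20,21,22,23,28,29,30,31): 0⊕1⊕0⊕1⊕0⊕0⊕0⊕0⊕0⊕0⊕0⊕1⊕0⊕0⊕0⊕0 = 1
s8 (pos 8,9,10,11,12,13,14,15,24,25,26,27,28,29,30,31): 1⊕1⊕1⊕0⊕0⊕0⊕0⊕0⊕1⊕1⊕0⊕0⊕0⊕0⊕0⊕0 = 1
s16 (pos 16,17,18,19,20,21,22,23,24,25,26,27,28,29,30,31): 1⊕0⊕0⊕0⊕0⊕0⊕0⊕1⊕1⊕1⊕0⊕0⊕0⊕0⊕0⊕0 = 0
Syndrome s16…s1 = 01110 → error at position 14.

01110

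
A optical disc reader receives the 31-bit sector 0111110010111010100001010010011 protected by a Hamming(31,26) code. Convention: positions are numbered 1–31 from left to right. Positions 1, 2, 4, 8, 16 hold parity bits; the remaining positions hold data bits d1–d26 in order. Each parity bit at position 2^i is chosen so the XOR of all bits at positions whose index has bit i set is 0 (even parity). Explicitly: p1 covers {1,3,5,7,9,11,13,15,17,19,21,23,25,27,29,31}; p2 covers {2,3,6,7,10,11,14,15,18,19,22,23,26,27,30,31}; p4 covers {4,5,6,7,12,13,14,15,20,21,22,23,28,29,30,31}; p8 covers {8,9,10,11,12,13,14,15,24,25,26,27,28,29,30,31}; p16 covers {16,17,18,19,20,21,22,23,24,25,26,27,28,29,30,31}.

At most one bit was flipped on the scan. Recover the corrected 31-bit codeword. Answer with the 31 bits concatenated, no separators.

s1 (pos 1,3,5,7,9,11,13,15,17,19,21,23,25,27,29,31): 0⊕1⊕1⊕0⊕1⊕1⊕1⊕1⊕1⊕0⊕0⊕0⊕0⊕1⊕0⊕1 = 1
s2 (pos 2,3,6,7,10,11,14,15,18,19,22,23,26,27,30,31): 1⊕1⊕1⊕0⊕0⊕1⊕0⊕1⊕0⊕0⊕1⊕0⊕0⊕1⊕1⊕1 = 1
s4 (pos 4,5,6,7,12,13,14,15,20,21,22,23,28,29,30,31): 1⊕1⊕1⊕0⊕1⊕1⊕0⊕1⊕0⊕0⊕1⊕0⊕0⊕0⊕1⊕1 = 1
s8 (pos 8,9,10,11,12,13,14,15,24,25,26,27,28,29,30,31): 0⊕1⊕0⊕1⊕1⊕1⊕0⊕1⊕1⊕0⊕0⊕1⊕0⊕0⊕1⊕1 = 1
s16 (pos 16,17,18,19,20,21,22,23,24,25,26,27,28,29,30,31): 0⊕1⊕0⊕0⊕0⊕0⊕1⊕0⊕1⊕0⊕0⊕1⊕0⊕0⊕1⊕1 = 0
Syndrome s16…s1 = 01111 → error at position 15.
Flip position 15: 0111110010111010100001010010011 → 0111110010111000100001010010011

0111110010111000100001010010011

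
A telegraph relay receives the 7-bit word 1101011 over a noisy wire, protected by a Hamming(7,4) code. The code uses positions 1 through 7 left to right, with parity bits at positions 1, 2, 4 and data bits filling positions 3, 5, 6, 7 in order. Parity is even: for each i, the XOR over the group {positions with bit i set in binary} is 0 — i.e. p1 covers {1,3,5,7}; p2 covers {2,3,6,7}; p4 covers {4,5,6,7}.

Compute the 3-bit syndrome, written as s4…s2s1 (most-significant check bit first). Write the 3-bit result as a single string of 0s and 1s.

110

s1 (pos 1,3,5,7): 1⊕0⊕0⊕1 = 0
s2 (pos 2,3,6,7): 1⊕0⊕1⊕1 = 1
s4 (pos 4,5,6,7): 1⊕0⊕1⊕1 = 1
Syndrome s4…s1 = 110 → error at position 6.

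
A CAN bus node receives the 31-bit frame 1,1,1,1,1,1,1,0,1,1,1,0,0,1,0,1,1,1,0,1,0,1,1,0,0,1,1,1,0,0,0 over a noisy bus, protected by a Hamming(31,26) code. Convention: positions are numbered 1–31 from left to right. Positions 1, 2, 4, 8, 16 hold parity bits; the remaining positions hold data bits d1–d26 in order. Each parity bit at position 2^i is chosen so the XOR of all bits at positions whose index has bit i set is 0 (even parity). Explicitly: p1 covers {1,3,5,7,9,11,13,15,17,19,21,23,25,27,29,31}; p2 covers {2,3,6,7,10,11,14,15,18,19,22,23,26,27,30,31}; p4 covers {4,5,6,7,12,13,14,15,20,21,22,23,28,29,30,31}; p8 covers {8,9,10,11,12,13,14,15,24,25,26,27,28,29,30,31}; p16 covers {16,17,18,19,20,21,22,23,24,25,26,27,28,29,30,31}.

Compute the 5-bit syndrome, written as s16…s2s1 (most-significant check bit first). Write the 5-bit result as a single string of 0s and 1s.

11101

s1 (pos 1,3,5,7,9,11,13,15,17,19,21,23,25,27,29,31): 1⊕1⊕1⊕1⊕1⊕1⊕0⊕0⊕1⊕0⊕0⊕1⊕0⊕1⊕0⊕0 = 1
s2 (pos 2,3,6,7,10,11,14,15,18,19,22,23,26,27,30,31): 1⊕1⊕1⊕1⊕1⊕1⊕1⊕0⊕1⊕0⊕1⊕1⊕1⊕1⊕0⊕0 = 0
s4 (pos 4,5,6,7,12,13,14,15,20,21,22,23,28,29,30,31): 1⊕1⊕1⊕1⊕0⊕0⊕1⊕0⊕1⊕0⊕1⊕1⊕1⊕0⊕0⊕0 = 1
s8 (pos 8,9,10,11,12,13,14,15,24,25,26,27,28,29,30,31): 0⊕1⊕1⊕1⊕0⊕0⊕1⊕0⊕0⊕0⊕1⊕1⊕1⊕0⊕0⊕0 = 1
s16 (pos 16,17,18,19,20,21,22,23,24,25,26,27,28,29,30,31): 1⊕1⊕1⊕0⊕1⊕0⊕1⊕1⊕0⊕0⊕1⊕1⊕1⊕0⊕0⊕0 = 1
Syndrome s16…s1 = 11101 → error at position 29.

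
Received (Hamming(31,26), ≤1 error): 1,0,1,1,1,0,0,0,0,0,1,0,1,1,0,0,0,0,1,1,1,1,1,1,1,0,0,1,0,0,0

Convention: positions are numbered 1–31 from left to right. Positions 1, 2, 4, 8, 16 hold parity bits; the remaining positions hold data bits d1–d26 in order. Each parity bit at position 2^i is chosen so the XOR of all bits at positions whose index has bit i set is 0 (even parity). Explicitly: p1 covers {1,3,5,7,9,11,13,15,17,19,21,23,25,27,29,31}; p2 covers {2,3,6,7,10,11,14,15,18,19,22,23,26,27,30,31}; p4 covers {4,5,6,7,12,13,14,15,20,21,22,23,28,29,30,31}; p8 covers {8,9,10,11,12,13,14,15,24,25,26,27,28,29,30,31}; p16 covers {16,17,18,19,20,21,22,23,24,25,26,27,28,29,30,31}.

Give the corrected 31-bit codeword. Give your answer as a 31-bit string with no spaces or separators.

1011000000101100001111111001000

s1 (pos 1,3,5,7,9,11,13,15,17,19,21,23,25,27,29,31): 1⊕1⊕1⊕0⊕0⊕1⊕1⊕0⊕0⊕1⊕1⊕1⊕1⊕0⊕0⊕0 = 1
s2 (pos 2,3,6,7,10,11,14,15,18,19,22,23,26,27,30,31): 0⊕1⊕0⊕0⊕0⊕1⊕1⊕0⊕0⊕1⊕1⊕1⊕0⊕0⊕0⊕0 = 0
s4 (pos 4,5,6,7,12,13,14,15,20,21,22,23,28,29,30,31): 1⊕1⊕0⊕0⊕0⊕1⊕1⊕0⊕1⊕1⊕1⊕1⊕1⊕0⊕0⊕0 = 1
s8 (pos 8,9,10,11,12,13,14,15,24,25,26,27,28,29,30,31): 0⊕0⊕0⊕1⊕0⊕1⊕1⊕0⊕1⊕1⊕0⊕0⊕1⊕0⊕0⊕0 = 0
s16 (pos 16,17,18,19,20,21,22,23,24,25,26,27,28,29,30,31): 0⊕0⊕0⊕1⊕1⊕1⊕1⊕1⊕1⊕1⊕0⊕0⊕1⊕0⊕0⊕0 = 0
Syndrome s16…s1 = 00101 → error at position 5.
Flip position 5: 1011100000101100001111111001000 → 1011000000101100001111111001000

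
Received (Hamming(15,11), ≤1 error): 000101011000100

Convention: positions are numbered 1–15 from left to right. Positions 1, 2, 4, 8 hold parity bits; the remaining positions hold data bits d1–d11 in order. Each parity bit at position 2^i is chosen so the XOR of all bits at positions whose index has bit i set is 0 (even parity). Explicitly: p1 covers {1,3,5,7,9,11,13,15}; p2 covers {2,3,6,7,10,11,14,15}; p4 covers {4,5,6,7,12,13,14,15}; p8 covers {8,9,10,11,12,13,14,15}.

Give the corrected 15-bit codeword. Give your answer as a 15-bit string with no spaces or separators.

s1 (pos 1,3,5,7,9,11,13,15): 0⊕0⊕0⊕0⊕1⊕0⊕1⊕0 = 0
s2 (pos 2,3,6,7,10,11,14,15): 0⊕0⊕1⊕0⊕0⊕0⊕0⊕0 = 1
s4 (pos 4,5,6,7,12,13,14,15): 1⊕0⊕1⊕0⊕0⊕1⊕0⊕0 = 1
s8 (pos 8,9,10,11,12,13,14,15): 1⊕1⊕0⊕0⊕0⊕1⊕0⊕0 = 1
Syndrome s8…s1 = 1110 → error at position 14.
Flip position 14: 000101011000100 → 000101011000110

000101011000110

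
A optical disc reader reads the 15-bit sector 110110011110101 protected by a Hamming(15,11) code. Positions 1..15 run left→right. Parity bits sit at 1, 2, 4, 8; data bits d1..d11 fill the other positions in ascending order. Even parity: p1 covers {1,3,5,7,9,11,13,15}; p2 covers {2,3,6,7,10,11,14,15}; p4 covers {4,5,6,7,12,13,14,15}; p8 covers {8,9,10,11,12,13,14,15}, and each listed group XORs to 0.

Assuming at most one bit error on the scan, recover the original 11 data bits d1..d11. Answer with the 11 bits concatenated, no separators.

01001110101

s1 (pos 1,3,5,7,9,11,13,15): 1⊕0⊕1⊕0⊕1⊕1⊕1⊕1 = 0
s2 (pos 2,3,6,7,10,11,14,15): 1⊕0⊕0⊕0⊕1⊕1⊕0⊕1 = 0
s4 (pos 4,5,6,7,12,13,14,15): 1⊕1⊕0⊕0⊕0⊕1⊕0⊕1 = 0
s8 (pos 8,9,10,11,12,13,14,15): 1⊕1⊕1⊕1⊕0⊕1⊕0⊕1 = 0
Syndrome s8…s1 = 0000 → no error.
Read data bits from positions 3,5,6,7,9,10,11,12,13,14,15: 01001110101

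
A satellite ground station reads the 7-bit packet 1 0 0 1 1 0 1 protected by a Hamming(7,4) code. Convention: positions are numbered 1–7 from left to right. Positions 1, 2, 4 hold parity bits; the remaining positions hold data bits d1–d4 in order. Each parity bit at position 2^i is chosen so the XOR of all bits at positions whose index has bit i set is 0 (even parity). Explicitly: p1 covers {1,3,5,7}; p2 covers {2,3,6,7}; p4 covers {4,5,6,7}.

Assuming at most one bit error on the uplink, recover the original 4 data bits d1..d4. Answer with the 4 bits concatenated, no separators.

0100

s1 (pos 1,3,5,7): 1⊕0⊕1⊕1 = 1
s2 (pos 2,3,6,7): 0⊕0⊕0⊕1 = 1
s4 (pos 4,5,6,7): 1⊕1⊕0⊕1 = 1
Syndrome s4…s1 = 111 → error at position 7.
Flip position 7: 1001101 → 1001100
Read data bits from positions 3,5,6,7: 0100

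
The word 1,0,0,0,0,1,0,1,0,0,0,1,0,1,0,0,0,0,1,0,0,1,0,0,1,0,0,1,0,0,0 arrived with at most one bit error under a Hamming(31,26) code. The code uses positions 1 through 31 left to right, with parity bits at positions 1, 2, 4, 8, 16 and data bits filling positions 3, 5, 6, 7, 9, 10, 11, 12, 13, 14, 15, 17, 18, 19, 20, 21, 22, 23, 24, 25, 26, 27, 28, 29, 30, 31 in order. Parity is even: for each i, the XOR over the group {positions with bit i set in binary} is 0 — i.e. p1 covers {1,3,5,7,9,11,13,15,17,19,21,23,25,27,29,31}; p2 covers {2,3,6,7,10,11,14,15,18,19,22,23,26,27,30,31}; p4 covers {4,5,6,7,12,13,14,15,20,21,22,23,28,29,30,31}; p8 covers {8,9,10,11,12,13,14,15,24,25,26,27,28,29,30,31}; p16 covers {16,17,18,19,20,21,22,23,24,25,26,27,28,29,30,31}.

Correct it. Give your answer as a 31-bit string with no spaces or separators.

1000010100011100001001001001000

s1 (pos 1,3,5,7,9,11,13,15,17,19,21,23,25,27,29,31): 1⊕0⊕0⊕0⊕0⊕0⊕0⊕0⊕0⊕1⊕0⊕0⊕1⊕0⊕0⊕0 = 1
s2 (pos 2,3,6,7,10,11,14,15,18,19,22,23,26,27,30,31): 0⊕0⊕1⊕0⊕0⊕0⊕1⊕0⊕0⊕1⊕1⊕0⊕0⊕0⊕0⊕0 = 0
s4 (pos 4,5,6,7,12,13,14,15,20,21,22,23,28,29,30,31): 0⊕0⊕1⊕0⊕1⊕0⊕1⊕0⊕0⊕0⊕1⊕0⊕1⊕0⊕0⊕0 = 1
s8 (pos 8,9,10,11,12,13,14,15,24,25,26,27,28,29,30,31): 1⊕0⊕0⊕0⊕1⊕0⊕1⊕0⊕0⊕1⊕0⊕0⊕1⊕0⊕0⊕0 = 1
s16 (pos 16,17,18,19,20,21,22,23,24,25,26,27,28,29,30,31): 0⊕0⊕0⊕1⊕0⊕0⊕1⊕0⊕0⊕1⊕0⊕0⊕1⊕0⊕0⊕0 = 0
Syndrome s16…s1 = 01101 → error at position 13.
Flip position 13: 1000010100010100001001001001000 → 1000010100011100001001001001000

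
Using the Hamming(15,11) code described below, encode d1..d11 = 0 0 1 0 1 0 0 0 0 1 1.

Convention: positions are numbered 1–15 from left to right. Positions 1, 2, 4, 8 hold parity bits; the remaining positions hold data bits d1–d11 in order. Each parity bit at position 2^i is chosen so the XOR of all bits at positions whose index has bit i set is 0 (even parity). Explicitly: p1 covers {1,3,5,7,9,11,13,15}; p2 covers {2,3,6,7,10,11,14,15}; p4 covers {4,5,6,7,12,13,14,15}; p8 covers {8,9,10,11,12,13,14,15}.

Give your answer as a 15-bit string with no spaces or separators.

010101011000011

Place data at non-parity positions: p1 p2 0 p4 0 1 0 p8 1 0 0 0 0 1 1
p1 (pos 1,3,5,7,9,11,13,15): XOR of data positions = 0⊕0⊕0⊕1⊕0⊕0⊕1 = 0
p2 (pos 2,3,6,7,10,11,14,15): XOR of data positions = 0⊕1⊕0⊕0⊕0⊕1⊕1 = 1
p4 (pos 4,5,6,7,12,13,14,15): XOR of data positions = 0⊕1⊕0⊕0⊕0⊕1⊕1 = 1
p8 (pos 8,9,10,11,12,13,14,15): XOR of data positions = 1⊕0⊕0⊕0⊕0⊕1⊕1 = 1
Codeword: 010101011000011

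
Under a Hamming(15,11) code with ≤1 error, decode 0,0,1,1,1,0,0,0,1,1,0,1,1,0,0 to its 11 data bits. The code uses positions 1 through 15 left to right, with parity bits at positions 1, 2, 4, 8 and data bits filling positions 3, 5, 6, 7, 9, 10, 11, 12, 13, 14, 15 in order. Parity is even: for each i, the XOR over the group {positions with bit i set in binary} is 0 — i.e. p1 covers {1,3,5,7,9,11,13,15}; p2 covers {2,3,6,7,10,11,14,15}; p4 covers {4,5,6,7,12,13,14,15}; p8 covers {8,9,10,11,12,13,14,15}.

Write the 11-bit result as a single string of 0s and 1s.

s1 (pos 1,3,5,7,9,11,13,15): 0⊕1⊕1⊕0⊕1⊕0⊕1⊕0 = 0
s2 (pos 2,3,6,7,10,11,14,15): 0⊕1⊕0⊕0⊕1⊕0⊕0⊕0 = 0
s4 (pos 4,5,6,7,12,13,14,15): 1⊕1⊕0⊕0⊕1⊕1⊕0⊕0 = 0
s8 (pos 8,9,10,11,12,13,14,15): 0⊕1⊕1⊕0⊕1⊕1⊕0⊕0 = 0
Syndrome s8…s1 = 0000 → no error.
Read data bits from positions 3,5,6,7,9,10,11,12,13,14,15: 11001101100

11001101100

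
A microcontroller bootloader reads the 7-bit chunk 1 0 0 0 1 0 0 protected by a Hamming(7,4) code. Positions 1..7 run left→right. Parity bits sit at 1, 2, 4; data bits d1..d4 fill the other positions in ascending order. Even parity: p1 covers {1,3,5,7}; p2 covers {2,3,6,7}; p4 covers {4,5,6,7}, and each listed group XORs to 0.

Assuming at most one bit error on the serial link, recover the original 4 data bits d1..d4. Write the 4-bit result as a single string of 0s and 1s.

0100

s1 (pos 1,3,5,7): 1⊕0⊕1⊕0 = 0
s2 (pos 2,3,6,7): 0⊕0⊕0⊕0 = 0
s4 (pos 4,5,6,7): 0⊕1⊕0⊕0 = 1
Syndrome s4…s1 = 100 → error at position 4.
Flip position 4: 1000100 → 1001100
Read data bits from positions 3,5,6,7: 0100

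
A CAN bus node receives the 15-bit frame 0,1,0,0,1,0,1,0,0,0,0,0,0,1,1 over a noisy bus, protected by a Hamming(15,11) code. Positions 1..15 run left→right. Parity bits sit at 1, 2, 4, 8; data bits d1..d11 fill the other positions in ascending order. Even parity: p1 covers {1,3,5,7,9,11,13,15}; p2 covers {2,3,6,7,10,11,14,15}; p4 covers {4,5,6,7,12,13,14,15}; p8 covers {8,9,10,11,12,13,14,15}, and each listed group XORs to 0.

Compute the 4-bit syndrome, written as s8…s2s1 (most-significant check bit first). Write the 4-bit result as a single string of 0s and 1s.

s1 (pos 1,3,5,7,9,11,13,15): 0⊕0⊕1⊕1⊕0⊕0⊕0⊕1 = 1
s2 (pos 2,3,6,7,10,11,14,15): 1⊕0⊕0⊕1⊕0⊕0⊕1⊕1 = 0
s4 (pos 4,5,6,7,12,13,14,15): 0⊕1⊕0⊕1⊕0⊕0⊕1⊕1 = 0
s8 (pos 8,9,10,11,12,13,14,15): 0⊕0⊕0⊕0⊕0⊕0⊕1⊕1 = 0
Syndrome s8…s1 = 0001 → error at position 1.

0001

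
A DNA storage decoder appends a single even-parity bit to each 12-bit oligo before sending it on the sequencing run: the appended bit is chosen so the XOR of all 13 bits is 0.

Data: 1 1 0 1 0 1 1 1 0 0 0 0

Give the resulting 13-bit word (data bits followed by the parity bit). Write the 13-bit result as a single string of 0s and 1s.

1101011100000

XOR of the 12 data bits: 1⊕1⊕0⊕1⊕0⊕1⊕1⊕1⊕0⊕0⊕0⊕0 = 0
Parity bit = 0 (so all 13 bits XOR to 0).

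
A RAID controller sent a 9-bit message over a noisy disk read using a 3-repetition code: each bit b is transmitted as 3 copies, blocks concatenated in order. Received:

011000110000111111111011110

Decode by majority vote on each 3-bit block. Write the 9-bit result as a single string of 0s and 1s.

101011111

Block 1 (011): 2 ones → 1
Block 2 (000): 0 ones → 0
Block 3 (110): 2 ones → 1
Block 4 (000): 0 ones → 0
Block 5 (111): 3 ones → 1
Block 6 (111): 3 ones → 1
Block 7 (111): 3 ones → 1
Block 8 (011): 2 ones → 1
Block 9 (110): 2 ones → 1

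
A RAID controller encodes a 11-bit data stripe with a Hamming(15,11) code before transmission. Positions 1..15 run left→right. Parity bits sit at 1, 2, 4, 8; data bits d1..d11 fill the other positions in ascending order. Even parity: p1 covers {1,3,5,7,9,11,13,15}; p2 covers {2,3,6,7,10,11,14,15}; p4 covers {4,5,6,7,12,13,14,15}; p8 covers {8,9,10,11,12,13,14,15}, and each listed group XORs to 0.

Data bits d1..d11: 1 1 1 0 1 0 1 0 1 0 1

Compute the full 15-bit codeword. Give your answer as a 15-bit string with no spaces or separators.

Place data at non-parity positions: p1 p2 1 p4 1 1 0 p8 1 0 1 0 1 0 1
p1 (pos 1,3,5,7,9,11,13,15): XOR of data positions = 1⊕1⊕0⊕1⊕1⊕1⊕1 = 0
p2 (pos 2,3,6,7,10,11,14,15): XOR of data positions = 1⊕1⊕0⊕0⊕1⊕0⊕1 = 0
p4 (pos 4,5,6,7,12,13,14,15): XOR of data positions = 1⊕1⊕0⊕0⊕1⊕0⊕1 = 0
p8 (pos 8,9,10,11,12,13,14,15): XOR of data positions = 1⊕0⊕1⊕0⊕1⊕0⊕1 = 0
Codeword: 001011001010101

001011001010101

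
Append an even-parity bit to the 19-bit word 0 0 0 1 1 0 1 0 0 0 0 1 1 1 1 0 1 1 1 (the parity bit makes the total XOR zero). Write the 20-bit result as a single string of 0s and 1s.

00011010000111101110

XOR of the 19 data bits: 0⊕0⊕0⊕1⊕1⊕0⊕1⊕0⊕0⊕0⊕0⊕1⊕1⊕1⊕1⊕0⊕1⊕1⊕1 = 0
Parity bit = 0 (so all 20 bits XOR to 0).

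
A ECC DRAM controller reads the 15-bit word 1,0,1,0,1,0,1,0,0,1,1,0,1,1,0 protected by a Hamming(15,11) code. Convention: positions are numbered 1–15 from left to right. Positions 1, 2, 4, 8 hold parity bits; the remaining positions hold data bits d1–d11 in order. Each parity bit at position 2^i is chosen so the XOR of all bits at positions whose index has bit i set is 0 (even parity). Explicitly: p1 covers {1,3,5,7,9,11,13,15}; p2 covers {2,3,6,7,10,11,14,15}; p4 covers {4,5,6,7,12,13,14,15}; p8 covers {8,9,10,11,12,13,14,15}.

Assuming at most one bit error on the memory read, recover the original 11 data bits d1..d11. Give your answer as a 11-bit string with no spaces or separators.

11010110110

s1 (pos 1,3,5,7,9,11,13,15): 1⊕1⊕1⊕1⊕0⊕1⊕1⊕0 = 0
s2 (pos 2,3,6,7,10,11,14,15): 0⊕1⊕0⊕1⊕1⊕1⊕1⊕0 = 1
s4 (pos 4,5,6,7,12,13,14,15): 0⊕1⊕0⊕1⊕0⊕1⊕1⊕0 = 0
s8 (pos 8,9,10,11,12,13,14,15): 0⊕0⊕1⊕1⊕0⊕1⊕1⊕0 = 0
Syndrome s8…s1 = 0010 → error at position 2.
Flip position 2: 101010100110110 → 111010100110110
Read data bits from positions 3,5,6,7,9,10,11,12,13,14,15: 11010110110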